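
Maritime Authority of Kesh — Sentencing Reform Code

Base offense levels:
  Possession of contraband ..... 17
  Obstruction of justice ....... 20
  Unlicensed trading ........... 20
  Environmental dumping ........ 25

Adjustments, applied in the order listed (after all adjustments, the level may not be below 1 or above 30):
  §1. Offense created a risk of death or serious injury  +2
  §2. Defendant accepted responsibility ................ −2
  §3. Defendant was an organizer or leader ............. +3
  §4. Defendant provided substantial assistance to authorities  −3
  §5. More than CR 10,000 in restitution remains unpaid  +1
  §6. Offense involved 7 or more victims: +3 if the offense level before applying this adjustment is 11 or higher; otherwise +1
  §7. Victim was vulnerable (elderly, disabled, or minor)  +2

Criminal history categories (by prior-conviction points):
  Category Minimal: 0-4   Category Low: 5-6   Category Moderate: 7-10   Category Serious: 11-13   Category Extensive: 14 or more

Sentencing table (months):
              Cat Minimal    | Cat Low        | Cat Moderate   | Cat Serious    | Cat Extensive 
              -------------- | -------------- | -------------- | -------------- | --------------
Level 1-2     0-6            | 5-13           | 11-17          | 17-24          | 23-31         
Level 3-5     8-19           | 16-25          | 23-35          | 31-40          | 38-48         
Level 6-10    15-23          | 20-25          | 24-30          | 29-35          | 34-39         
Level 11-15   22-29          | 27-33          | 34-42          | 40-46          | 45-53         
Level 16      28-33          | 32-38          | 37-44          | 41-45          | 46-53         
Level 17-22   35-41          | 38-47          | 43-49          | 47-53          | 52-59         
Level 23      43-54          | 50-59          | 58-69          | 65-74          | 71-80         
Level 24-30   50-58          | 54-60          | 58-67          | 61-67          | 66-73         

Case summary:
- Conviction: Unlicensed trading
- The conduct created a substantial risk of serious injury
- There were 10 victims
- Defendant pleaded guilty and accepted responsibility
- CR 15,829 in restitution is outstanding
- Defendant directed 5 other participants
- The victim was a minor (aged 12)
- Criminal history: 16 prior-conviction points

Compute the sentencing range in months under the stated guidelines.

66-73 months

Base offense level for unlicensed trading: 20.
§1 applies: 20 + 2 = 22.
§2 applies: 22 − 2 = 20.
§3 applies: 20 + 3 = 23.
§5 applies: 23 + 1 = 24.
§6 applies (level before this adjustment is 24 ≥ 11, so +3): 24 + 3 = 27.
§7 applies: 27 + 2 = 29.
Final offense level: 29.
Criminal history: 16 prior points → Category Extensive (14+).
Level 29 falls in the 24-30 band.
Grid: Level 24-30 × Category Extensive = 66-73 months.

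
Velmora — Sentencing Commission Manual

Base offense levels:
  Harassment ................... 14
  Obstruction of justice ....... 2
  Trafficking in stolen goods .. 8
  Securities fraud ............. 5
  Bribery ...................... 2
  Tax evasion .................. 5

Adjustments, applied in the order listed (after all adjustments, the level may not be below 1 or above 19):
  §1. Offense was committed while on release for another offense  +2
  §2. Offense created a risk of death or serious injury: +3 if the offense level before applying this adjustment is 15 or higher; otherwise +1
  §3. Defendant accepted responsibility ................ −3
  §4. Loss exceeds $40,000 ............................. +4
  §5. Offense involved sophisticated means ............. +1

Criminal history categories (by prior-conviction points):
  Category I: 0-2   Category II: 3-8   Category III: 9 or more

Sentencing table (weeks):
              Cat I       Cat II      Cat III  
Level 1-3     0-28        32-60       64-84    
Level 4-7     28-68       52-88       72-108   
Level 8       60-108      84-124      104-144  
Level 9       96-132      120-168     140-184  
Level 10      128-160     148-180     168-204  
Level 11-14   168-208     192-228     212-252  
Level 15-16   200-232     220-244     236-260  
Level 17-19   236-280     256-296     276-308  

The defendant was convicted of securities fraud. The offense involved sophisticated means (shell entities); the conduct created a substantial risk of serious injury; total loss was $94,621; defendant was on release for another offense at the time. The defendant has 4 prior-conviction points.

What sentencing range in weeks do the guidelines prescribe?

192-228 weeks

Base offense level for securities fraud: 5.
§1 applies: 5 + 2 = 7.
§2 applies (level before this adjustment is 7 < 15, so +1): 7 + 1 = 8.
§3 does not apply.
§4 applies: 8 + 4 = 12.
§5 applies: 12 + 1 = 13.
Final offense level: 13.
Criminal history: 4 prior points → Category II (3-8).
Level 13 falls in the 11-14 band.
Grid: Level 11-14 × Category II = 192-228 weeks.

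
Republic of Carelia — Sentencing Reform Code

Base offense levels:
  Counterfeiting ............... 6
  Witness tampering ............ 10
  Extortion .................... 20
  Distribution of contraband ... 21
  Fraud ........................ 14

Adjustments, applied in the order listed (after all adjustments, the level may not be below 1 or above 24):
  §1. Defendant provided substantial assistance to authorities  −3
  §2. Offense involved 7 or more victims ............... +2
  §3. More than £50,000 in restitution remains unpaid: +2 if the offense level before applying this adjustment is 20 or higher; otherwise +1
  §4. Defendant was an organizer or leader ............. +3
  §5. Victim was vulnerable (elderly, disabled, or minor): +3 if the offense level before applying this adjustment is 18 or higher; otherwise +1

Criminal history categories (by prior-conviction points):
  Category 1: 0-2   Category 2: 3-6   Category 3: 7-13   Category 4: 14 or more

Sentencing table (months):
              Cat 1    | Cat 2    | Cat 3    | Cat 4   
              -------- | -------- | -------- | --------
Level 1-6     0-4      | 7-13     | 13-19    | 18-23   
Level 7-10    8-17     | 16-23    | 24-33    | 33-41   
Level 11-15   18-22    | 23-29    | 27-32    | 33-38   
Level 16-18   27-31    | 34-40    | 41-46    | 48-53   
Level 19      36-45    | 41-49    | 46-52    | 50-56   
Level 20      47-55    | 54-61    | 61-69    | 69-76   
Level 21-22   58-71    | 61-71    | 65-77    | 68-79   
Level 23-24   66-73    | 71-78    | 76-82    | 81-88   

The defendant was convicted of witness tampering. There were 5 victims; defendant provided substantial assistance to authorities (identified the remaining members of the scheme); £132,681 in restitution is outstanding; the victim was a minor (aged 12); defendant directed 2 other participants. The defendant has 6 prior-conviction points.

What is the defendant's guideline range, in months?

Base offense level for witness tampering: 10.
§1 applies: 10 − 3 = 7.
§2 does not apply.
§3 applies (level before this adjustment is 7 < 20, so +1): 7 + 1 = 8.
§4 applies: 8 + 3 = 11.
§5 applies (level before this adjustment is 11 < 18, so +1): 11 + 1 = 12.
Final offense level: 12.
Criminal history: 6 prior points → Category 2 (3-6).
Level 12 falls in the 11-15 band.
Grid: Level 11-15 × Category 2 = 23-29 months.

23-29 months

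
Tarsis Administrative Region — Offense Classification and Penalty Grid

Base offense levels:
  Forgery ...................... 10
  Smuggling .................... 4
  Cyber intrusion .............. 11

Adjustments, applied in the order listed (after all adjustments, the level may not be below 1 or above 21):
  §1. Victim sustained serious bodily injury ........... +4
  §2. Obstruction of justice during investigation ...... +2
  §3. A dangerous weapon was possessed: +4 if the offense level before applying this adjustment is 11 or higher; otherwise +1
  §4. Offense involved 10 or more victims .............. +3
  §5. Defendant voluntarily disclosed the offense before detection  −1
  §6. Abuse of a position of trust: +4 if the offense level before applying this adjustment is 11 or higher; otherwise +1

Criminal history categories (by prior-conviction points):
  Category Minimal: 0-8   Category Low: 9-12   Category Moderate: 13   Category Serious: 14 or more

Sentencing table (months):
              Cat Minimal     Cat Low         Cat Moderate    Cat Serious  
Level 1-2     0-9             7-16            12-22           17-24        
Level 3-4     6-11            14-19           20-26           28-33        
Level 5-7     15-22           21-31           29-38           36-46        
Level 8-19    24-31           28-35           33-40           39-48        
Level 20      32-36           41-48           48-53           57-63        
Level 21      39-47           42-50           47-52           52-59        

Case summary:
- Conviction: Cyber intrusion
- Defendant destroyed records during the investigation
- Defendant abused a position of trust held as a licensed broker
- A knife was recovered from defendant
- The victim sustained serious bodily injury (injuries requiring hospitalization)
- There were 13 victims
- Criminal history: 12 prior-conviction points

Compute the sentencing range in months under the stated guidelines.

42-50 months

Base offense level for cyber intrusion: 11.
§1 applies: 11 + 4 = 15.
§2 applies: 15 + 2 = 17.
§3 applies (level before this adjustment is 17 ≥ 11, so +4): 17 + 4 = 21.
§4 applies: 21 + 3 = 24.
§6 applies (level before this adjustment is 24 ≥ 11, so +4): 24 + 4 = 28.
Level 28 exceeds the maximum of 21; capped at 21.
Final offense level: 21.
Criminal history: 12 prior points → Category Low (9-12).
Level 21 falls in the 21 band.
Grid: Level 21 × Category Low = 42-50 months.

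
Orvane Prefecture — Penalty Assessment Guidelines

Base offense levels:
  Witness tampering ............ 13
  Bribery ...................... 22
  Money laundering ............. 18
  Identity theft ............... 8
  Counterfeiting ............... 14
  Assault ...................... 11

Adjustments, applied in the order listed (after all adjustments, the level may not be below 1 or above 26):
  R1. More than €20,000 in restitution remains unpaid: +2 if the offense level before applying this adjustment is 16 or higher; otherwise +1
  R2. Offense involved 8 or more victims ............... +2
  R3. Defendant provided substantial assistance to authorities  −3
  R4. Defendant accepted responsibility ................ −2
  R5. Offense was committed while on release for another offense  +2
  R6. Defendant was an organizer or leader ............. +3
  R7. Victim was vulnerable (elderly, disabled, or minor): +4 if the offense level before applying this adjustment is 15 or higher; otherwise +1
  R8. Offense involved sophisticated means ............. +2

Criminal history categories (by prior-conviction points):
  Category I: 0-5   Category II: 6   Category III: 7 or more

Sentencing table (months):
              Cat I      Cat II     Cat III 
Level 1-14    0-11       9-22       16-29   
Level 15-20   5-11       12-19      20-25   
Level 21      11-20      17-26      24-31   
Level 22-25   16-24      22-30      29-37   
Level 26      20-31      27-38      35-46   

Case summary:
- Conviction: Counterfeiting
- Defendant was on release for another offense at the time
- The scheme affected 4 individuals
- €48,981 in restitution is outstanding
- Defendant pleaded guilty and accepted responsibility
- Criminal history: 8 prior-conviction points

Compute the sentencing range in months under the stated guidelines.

20-25 months

Base offense level for counterfeiting: 14.
R1 applies (level before this adjustment is 14 < 16, so +1): 14 + 1 = 15.
R4 applies: 15 − 2 = 13.
R5 applies: 13 + 2 = 15.
R6 does not apply.
Final offense level: 15.
Criminal history: 8 prior points → Category III (7+).
Level 15 falls in the 15-20 band.
Grid: Level 15-20 × Category III = 20-25 months.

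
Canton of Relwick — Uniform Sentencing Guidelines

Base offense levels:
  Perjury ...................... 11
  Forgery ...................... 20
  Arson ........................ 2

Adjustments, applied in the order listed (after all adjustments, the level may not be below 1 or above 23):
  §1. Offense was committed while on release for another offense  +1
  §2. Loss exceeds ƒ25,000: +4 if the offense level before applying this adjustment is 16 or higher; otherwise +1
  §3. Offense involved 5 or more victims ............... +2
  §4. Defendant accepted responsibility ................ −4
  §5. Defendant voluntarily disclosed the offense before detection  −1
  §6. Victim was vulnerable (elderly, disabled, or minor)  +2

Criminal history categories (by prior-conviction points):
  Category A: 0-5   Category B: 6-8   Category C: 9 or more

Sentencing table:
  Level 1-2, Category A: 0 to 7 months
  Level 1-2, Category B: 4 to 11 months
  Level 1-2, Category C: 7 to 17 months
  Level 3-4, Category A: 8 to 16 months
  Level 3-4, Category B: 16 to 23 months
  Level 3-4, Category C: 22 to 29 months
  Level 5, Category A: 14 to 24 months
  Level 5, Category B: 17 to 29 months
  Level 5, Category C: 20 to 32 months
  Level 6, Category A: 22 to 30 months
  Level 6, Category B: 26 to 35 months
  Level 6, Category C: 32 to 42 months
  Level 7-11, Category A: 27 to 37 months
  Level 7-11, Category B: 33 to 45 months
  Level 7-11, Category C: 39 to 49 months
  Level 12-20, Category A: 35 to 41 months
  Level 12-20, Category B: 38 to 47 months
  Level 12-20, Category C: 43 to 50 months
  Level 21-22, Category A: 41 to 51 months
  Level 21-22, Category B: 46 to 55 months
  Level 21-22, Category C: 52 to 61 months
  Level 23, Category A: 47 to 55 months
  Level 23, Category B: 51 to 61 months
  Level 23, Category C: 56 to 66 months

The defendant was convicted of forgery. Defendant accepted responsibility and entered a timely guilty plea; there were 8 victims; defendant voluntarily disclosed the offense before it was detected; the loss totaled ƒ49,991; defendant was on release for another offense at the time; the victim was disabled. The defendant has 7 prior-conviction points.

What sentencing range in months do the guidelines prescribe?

51-61 months

Base offense level for forgery: 20.
§1 applies: 20 + 1 = 21.
§2 applies (level before this adjustment is 21 ≥ 16, so +4): 21 + 4 = 25.
§3 applies: 25 + 2 = 27.
§4 applies: 27 − 4 = 23.
§5 applies: 23 − 1 = 22.
§6 applies: 22 + 2 = 24.
Level 24 exceeds the maximum of 23; capped at 23.
Final offense level: 23.
Criminal history: 7 prior points → Category B (6-8).
Level 23 falls in the 23 band.
Grid: Level 23 × Category B = 51-61 months.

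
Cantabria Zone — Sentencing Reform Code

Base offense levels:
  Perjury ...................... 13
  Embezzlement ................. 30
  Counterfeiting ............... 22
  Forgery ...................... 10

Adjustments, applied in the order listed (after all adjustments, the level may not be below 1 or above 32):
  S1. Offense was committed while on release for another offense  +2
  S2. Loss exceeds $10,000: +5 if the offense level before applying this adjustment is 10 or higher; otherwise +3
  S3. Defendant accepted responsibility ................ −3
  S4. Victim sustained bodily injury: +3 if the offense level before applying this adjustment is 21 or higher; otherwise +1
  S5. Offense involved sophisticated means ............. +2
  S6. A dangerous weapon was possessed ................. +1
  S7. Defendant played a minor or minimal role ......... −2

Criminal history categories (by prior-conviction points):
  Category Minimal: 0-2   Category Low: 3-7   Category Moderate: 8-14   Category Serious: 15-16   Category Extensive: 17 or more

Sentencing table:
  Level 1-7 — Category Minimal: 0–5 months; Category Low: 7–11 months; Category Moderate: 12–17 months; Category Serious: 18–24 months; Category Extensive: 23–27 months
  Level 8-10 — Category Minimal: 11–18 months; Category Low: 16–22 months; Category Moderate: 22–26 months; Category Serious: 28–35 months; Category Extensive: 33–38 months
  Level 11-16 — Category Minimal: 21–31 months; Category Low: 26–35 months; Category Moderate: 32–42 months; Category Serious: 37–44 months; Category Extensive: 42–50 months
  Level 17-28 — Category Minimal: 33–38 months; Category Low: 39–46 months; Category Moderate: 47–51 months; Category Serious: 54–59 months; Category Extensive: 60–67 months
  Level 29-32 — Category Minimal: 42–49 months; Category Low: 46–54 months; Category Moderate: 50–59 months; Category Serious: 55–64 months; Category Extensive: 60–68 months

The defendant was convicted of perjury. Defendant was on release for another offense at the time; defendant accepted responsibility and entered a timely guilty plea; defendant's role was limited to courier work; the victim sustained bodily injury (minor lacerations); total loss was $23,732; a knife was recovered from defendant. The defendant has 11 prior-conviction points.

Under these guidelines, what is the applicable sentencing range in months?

Base offense level for perjury: 13.
S1 applies: 13 + 2 = 15.
S2 applies (level before this adjustment is 15 ≥ 10, so +5): 15 + 5 = 20.
S3 applies: 20 − 3 = 17.
S4 applies (level before this adjustment is 17 < 21, so +1): 17 + 1 = 18.
S5 does not apply.
S6 applies: 18 + 1 = 19.
S7 applies: 19 − 2 = 17.
Final offense level: 17.
Criminal history: 11 prior points → Category Moderate (8-14).
Level 17 falls in the 17-28 band.
Grid: Level 17-28 × Category Moderate = 47-51 months.

47-51 months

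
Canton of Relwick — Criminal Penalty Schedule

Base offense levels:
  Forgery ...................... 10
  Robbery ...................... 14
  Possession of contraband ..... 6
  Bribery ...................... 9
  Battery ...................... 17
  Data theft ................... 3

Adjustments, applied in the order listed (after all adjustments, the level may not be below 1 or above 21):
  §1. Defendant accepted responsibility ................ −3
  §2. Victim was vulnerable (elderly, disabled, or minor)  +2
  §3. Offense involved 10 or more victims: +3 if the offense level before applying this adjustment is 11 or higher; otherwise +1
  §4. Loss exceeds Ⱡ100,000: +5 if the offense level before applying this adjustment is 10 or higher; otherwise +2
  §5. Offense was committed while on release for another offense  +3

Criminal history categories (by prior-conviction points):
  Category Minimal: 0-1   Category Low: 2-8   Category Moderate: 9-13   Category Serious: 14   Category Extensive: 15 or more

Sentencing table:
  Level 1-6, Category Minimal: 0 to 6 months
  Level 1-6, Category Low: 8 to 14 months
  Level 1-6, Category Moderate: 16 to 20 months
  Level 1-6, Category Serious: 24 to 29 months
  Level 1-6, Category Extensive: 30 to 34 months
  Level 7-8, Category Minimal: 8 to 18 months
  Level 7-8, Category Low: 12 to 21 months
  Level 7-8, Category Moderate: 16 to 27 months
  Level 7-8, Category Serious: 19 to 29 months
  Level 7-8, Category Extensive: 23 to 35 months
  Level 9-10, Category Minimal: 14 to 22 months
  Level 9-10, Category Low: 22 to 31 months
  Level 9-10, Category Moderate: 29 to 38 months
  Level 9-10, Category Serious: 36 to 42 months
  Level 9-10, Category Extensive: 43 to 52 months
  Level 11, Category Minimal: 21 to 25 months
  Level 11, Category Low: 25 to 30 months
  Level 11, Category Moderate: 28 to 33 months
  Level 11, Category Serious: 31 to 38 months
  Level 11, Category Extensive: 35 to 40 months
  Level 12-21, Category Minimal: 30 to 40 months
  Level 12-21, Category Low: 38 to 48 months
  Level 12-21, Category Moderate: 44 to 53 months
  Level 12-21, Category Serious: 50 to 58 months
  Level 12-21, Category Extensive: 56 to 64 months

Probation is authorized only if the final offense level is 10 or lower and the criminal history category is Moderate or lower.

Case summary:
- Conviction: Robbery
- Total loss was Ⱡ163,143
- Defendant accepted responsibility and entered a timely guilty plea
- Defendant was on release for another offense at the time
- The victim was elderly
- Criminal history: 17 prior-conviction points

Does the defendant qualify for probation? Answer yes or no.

No

Base offense level for robbery: 14.
§1 applies: 14 − 3 = 11.
§2 applies: 11 + 2 = 13.
§3 does not apply.
§4 applies (level before this adjustment is 13 ≥ 10, so +5): 13 + 5 = 18.
§5 applies: 18 + 3 = 21.
Final offense level: 21.
Criminal history: 17 prior points → Category Extensive (15+).
Level 21 falls in the 12-21 band.
Grid: Level 12-21 × Category Extensive = 56-64 months.
Probation check: level 21 > 10 and category Extensive > Moderate → not eligible.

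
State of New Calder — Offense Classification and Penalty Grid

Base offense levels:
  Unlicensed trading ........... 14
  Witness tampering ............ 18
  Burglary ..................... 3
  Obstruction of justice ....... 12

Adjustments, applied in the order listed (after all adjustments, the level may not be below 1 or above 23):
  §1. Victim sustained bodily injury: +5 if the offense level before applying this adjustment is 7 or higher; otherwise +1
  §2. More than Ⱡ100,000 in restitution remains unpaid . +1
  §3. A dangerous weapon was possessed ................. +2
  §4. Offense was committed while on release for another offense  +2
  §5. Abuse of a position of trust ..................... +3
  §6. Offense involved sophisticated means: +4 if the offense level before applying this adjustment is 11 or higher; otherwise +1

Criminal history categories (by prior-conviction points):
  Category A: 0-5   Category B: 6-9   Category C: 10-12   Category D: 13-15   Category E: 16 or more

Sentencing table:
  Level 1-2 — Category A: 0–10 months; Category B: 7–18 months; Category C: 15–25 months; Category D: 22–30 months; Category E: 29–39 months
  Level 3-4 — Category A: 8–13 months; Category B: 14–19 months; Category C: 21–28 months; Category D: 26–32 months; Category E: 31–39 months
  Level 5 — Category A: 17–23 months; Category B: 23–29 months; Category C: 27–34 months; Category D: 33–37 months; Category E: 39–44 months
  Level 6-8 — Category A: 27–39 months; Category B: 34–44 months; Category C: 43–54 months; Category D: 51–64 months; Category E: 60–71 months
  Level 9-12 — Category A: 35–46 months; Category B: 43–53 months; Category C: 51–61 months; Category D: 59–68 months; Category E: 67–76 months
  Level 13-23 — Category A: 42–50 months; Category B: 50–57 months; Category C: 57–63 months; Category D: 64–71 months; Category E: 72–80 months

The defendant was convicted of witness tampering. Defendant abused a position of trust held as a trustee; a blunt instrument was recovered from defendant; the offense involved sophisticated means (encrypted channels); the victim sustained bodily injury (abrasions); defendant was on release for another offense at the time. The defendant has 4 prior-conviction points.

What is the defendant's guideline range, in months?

42-50 months

Base offense level for witness tampering: 18.
§1 applies (level before this adjustment is 18 ≥ 7, so +5): 18 + 5 = 23.
§2 does not apply.
§3 applies: 23 + 2 = 25.
§4 applies: 25 + 2 = 27.
§5 applies: 27 + 3 = 30.
§6 applies (level before this adjustment is 30 ≥ 11, so +4): 30 + 4 = 34.
Level 34 exceeds the maximum of 23; capped at 23.
Final offense level: 23.
Criminal history: 4 prior points → Category A (0-5).
Level 23 falls in the 13-23 band.
Grid: Level 13-23 × Category A = 42-50 months.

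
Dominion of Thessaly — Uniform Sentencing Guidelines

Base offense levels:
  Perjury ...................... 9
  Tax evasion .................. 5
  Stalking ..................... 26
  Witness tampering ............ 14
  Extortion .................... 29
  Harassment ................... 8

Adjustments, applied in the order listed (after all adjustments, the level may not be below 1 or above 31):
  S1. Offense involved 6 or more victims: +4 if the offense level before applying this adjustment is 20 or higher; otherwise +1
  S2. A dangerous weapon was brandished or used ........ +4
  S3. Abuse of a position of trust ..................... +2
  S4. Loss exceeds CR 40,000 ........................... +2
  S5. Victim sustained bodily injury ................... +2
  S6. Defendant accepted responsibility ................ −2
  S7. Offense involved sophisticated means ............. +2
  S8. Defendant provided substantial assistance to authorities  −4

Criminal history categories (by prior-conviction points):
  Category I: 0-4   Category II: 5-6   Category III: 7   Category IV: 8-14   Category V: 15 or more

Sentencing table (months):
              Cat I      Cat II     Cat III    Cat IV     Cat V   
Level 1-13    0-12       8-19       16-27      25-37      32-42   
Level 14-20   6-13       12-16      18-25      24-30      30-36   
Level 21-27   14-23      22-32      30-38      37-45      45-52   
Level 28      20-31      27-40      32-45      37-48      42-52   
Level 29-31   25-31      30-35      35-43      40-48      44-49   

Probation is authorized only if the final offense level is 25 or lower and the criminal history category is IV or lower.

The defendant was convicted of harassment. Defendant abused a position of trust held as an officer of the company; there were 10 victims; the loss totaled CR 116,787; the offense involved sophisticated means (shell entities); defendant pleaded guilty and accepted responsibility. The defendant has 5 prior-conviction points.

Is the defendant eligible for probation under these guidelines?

Base offense level for harassment: 8.
S1 applies (level before this adjustment is 8 < 20, so +1): 8 + 1 = 9.
S2 does not apply.
S3 applies: 9 + 2 = 11.
S4 applies: 11 + 2 = 13.
S5 does not apply.
S6 applies: 13 − 2 = 11.
S7 applies: 11 + 2 = 13.
Final offense level: 13.
Criminal history: 5 prior points → Category II (5-6).
Level 13 falls in the 1-13 band.
Grid: Level 1-13 × Category II = 8-19 months.
Probation check: level 13 ≤ 25 and category II ≤ IV → eligible.

Yes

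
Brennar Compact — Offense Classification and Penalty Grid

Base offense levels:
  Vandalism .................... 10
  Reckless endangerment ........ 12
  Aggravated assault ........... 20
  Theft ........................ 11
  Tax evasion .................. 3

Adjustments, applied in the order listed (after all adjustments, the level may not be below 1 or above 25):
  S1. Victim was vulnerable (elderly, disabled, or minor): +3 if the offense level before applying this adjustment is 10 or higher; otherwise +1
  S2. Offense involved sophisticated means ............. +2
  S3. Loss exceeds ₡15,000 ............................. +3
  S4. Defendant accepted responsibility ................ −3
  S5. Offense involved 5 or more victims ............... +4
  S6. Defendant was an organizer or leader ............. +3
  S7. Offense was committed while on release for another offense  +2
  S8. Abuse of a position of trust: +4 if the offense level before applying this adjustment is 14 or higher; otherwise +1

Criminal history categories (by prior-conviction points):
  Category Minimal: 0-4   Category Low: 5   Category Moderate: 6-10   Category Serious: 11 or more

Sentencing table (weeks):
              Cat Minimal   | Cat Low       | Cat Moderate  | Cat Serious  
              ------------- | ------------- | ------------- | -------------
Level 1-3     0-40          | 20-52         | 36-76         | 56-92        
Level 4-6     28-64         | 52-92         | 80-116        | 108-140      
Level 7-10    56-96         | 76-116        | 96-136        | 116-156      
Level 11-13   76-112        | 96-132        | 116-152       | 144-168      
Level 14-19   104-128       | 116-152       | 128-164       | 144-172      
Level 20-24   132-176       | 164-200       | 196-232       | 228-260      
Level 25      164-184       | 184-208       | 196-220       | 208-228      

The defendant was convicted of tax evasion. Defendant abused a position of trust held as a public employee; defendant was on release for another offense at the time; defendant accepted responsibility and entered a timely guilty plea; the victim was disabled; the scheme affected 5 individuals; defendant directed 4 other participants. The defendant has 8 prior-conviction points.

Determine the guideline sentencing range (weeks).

Base offense level for tax evasion: 3.
S1 applies (level before this adjustment is 3 < 10, so +1): 3 + 1 = 4.
S4 applies: 4 − 3 = 1.
S5 applies: 1 + 4 = 5.
S6 applies: 5 + 3 = 8.
S7 applies: 8 + 2 = 10.
S8 applies (level before this adjustment is 10 < 14, so +1): 10 + 1 = 11.
Final offense level: 11.
Criminal history: 8 prior points → Category Moderate (6-10).
Level 11 falls in the 11-13 band.
Grid: Level 11-13 × Category Moderate = 116-152 weeks.

116-152 weeks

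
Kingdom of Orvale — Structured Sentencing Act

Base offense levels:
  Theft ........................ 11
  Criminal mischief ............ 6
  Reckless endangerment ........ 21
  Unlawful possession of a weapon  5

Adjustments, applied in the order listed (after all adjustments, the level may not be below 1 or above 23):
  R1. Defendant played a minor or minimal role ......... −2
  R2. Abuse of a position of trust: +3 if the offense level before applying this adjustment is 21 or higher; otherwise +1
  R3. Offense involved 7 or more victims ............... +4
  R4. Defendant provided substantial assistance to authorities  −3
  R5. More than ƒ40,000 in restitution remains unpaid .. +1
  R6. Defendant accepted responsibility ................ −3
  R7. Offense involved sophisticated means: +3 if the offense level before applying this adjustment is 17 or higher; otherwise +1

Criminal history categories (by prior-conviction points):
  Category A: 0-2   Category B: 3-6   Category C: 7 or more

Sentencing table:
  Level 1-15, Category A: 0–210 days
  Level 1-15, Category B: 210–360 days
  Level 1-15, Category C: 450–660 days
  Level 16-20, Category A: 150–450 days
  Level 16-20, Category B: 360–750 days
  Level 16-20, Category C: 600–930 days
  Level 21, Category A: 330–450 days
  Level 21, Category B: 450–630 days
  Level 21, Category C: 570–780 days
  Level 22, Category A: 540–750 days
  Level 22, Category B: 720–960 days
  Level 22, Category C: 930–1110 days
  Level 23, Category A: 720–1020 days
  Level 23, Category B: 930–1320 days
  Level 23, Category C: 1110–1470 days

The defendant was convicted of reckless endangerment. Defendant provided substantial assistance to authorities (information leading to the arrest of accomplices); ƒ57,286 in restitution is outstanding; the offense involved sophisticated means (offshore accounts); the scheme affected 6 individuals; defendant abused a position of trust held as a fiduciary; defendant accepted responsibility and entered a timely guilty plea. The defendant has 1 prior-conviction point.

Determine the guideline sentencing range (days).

Base offense level for reckless endangerment: 21.
R1 does not apply.
R2 applies (level before this adjustment is 21 ≥ 21, so +3): 21 + 3 = 24.
R4 applies: 24 − 3 = 21.
R5 applies: 21 + 1 = 22.
R6 applies: 22 − 3 = 19.
R7 applies (level before this adjustment is 19 ≥ 17, so +3): 19 + 3 = 22.
Final offense level: 22.
Criminal history: 1 prior point → Category A (0-2).
Level 22 falls in the 22 band.
Grid: Level 22 × Category A = 540-750 days.

540-750 days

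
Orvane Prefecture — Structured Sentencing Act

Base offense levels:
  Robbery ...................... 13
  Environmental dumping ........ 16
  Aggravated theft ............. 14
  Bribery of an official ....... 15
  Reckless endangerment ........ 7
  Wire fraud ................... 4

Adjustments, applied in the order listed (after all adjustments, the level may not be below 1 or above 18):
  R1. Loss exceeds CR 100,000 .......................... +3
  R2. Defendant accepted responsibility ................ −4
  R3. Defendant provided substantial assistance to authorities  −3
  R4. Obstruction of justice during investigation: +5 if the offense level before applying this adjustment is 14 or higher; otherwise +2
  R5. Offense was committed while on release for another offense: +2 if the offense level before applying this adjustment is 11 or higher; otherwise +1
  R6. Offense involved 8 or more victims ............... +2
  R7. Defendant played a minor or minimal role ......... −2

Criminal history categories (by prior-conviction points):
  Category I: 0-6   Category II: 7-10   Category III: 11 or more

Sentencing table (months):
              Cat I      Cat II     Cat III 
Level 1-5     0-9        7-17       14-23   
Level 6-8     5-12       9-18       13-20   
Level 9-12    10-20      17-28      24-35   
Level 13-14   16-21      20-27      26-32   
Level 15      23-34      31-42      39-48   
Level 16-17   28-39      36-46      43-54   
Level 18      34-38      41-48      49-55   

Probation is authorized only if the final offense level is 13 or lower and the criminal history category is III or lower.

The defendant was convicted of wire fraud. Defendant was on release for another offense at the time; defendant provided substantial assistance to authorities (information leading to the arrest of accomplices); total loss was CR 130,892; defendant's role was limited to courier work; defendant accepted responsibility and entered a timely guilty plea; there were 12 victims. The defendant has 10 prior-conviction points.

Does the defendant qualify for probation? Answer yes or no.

Yes

Base offense level for wire fraud: 4.
R1 applies: 4 + 3 = 7.
R2 applies: 7 − 4 = 3.
R3 applies: 3 − 3 = 0.
R5 applies (level before this adjustment is 0 < 11, so +1): 0 + 1 = 1.
R6 applies: 1 + 2 = 3.
R7 applies: 3 − 2 = 1.
Final offense level: 1.
Criminal history: 10 prior points → Category II (7-10).
Level 1 falls in the 1-5 band.
Grid: Level 1-5 × Category II = 7-17 months.
Probation check: level 1 ≤ 13 and category II ≤ III → eligible.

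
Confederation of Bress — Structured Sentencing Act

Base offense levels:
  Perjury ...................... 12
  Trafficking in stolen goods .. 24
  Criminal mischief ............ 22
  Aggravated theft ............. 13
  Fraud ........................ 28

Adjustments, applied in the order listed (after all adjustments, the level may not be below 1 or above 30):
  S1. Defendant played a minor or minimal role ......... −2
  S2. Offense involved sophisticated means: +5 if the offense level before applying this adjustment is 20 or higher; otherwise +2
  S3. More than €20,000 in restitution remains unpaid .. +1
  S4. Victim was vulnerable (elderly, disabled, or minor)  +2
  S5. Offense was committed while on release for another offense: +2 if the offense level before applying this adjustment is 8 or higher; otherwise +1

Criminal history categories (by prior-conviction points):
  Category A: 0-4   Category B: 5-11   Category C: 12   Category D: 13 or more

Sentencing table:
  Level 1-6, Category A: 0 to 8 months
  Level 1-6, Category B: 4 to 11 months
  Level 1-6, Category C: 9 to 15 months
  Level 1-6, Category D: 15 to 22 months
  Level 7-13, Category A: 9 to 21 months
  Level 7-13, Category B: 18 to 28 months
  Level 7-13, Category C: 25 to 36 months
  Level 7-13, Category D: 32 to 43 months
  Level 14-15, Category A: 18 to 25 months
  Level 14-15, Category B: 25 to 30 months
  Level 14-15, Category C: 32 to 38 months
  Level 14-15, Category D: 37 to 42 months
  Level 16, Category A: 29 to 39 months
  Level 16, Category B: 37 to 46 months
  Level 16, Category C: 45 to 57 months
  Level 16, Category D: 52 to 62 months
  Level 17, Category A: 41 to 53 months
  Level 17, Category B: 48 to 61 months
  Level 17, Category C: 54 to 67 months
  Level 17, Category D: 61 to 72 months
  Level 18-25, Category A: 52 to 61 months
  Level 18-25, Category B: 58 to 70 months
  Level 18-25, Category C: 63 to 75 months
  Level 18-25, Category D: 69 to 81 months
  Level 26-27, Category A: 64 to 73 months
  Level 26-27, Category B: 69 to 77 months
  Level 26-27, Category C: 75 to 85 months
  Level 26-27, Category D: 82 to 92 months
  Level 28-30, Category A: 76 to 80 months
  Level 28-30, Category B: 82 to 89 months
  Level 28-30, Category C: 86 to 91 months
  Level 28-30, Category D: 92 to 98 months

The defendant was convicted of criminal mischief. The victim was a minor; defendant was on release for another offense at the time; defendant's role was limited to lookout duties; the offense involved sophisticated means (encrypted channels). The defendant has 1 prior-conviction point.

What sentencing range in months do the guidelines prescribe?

76-80 months

Base offense level for criminal mischief: 22.
S1 applies: 22 − 2 = 20.
S2 applies (level before this adjustment is 20 ≥ 20, so +5): 20 + 5 = 25.
S3 does not apply.
S4 applies: 25 + 2 = 27.
S5 applies (level before this adjustment is 27 ≥ 8, so +2): 27 + 2 = 29.
Final offense level: 29.
Criminal history: 1 prior point → Category A (0-4).
Level 29 falls in the 28-30 band.
Grid: Level 28-30 × Category A = 76-80 months.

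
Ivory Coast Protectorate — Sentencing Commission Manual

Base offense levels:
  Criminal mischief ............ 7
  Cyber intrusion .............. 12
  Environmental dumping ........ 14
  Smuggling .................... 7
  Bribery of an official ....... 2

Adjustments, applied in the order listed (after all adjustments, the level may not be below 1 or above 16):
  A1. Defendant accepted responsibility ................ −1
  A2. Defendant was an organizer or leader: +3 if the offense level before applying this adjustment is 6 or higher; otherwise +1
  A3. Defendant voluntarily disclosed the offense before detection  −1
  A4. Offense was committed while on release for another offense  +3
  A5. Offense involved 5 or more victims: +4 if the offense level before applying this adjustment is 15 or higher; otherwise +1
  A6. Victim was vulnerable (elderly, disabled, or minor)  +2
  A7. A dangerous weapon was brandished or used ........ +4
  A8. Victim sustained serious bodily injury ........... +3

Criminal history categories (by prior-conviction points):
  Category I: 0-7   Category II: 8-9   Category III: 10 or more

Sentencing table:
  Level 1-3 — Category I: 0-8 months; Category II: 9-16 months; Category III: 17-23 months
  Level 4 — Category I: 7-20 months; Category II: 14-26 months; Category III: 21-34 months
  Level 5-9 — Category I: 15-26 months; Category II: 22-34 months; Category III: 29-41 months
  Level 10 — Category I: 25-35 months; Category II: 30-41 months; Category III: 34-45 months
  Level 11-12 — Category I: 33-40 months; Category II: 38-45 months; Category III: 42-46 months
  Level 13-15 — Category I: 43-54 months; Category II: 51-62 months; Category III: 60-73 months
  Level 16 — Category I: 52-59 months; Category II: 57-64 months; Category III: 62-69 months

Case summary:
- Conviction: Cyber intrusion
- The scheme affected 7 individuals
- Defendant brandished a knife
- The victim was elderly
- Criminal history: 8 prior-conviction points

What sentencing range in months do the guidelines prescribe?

Base offense level for cyber intrusion: 12.
A4 does not apply.
A5 applies (level before this adjustment is 12 < 15, so +1): 12 + 1 = 13.
A6 applies: 13 + 2 = 15.
A7 applies: 15 + 4 = 19.
A8 does not apply.
Level 19 exceeds the maximum of 16; capped at 16.
Final offense level: 16.
Criminal history: 8 prior points → Category II (8-9).
Level 16 falls in the 16 band.
Grid: Level 16 × Category II = 57-64 months.

57-64 months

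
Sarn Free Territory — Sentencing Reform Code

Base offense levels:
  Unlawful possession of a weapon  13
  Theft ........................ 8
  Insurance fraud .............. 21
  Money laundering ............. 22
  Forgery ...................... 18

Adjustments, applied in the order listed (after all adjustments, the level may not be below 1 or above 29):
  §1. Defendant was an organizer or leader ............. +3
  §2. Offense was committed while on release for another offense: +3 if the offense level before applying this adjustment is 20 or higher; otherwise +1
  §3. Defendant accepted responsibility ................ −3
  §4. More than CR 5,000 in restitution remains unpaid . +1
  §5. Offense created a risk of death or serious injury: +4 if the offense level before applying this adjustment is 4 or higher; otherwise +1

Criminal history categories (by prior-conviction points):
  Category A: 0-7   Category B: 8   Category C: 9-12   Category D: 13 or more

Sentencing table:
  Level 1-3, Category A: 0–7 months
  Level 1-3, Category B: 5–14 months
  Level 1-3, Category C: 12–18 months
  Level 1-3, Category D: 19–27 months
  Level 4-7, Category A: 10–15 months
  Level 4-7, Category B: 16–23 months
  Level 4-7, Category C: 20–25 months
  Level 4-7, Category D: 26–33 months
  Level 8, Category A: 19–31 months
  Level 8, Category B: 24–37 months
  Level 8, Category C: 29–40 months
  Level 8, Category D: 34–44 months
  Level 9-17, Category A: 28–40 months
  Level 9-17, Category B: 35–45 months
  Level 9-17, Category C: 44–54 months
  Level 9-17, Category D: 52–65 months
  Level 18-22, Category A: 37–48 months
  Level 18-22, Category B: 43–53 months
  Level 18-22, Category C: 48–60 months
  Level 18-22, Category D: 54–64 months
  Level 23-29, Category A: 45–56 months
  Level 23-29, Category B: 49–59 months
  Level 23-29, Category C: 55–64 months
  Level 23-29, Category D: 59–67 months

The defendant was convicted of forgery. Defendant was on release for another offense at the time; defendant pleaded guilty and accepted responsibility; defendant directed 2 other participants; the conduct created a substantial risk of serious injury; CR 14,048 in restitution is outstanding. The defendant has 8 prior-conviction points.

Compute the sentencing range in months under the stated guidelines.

49-59 months

Base offense level for forgery: 18.
§1 applies: 18 + 3 = 21.
§2 applies (level before this adjustment is 21 ≥ 20, so +3): 21 + 3 = 24.
§3 applies: 24 − 3 = 21.
§4 applies: 21 + 1 = 22.
§5 applies (level before this adjustment is 22 ≥ 4, so +4): 22 + 4 = 26.
Final offense level: 26.
Criminal history: 8 prior points → Category B (8).
Level 26 falls in the 23-29 band.
Grid: Level 23-29 × Category B = 49-59 months.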